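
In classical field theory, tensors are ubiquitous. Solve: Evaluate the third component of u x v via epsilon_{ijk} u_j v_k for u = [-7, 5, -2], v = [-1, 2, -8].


(u x v)_3 = sum_{j,k} epsilon_{3jk} u_j v_k. Only permutations of (1,2,3) contribute; the two non-zero terms are:
eps_{312} u_1 v_2 = 1 * -7 * 2 = -14
eps_{321} u_2 v_1 = -1 * 5 * -1 = 5
(u x v)_3 = -9

-9


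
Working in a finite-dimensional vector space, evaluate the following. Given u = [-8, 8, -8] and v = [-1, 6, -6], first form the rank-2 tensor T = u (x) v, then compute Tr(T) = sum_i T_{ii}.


The outer product gives T_{ij} = u_i v_j.
The trace (contraction) is Tr(T) = sum_i T_{ii} = sum_i u_i v_i.
Diagonal entries:
T_{11} = u_1 * v_1 = -8 * -1 = 8
T_{22} = u_2 * v_2 = 8 * 6 = 48
T_{33} = u_3 * v_3 = -8 * -6 = 48
Tr(T) = 8 + 48 + 48 = 104

104


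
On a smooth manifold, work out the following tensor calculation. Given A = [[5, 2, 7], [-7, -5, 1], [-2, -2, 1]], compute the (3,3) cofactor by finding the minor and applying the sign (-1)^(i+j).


To find cofactor C_{33}, delete row 3 and column 3.
The resulting 2x2 submatrix is: [[5, 2], [-7, -5]]
Minor M_{33} = 5*-5 - 2*-7
  = -25 - -14 = -11
Sign = (-1)^(3+3) = (-1)^6 = 1
Cofactor C_{33} = 1 * -11 = -11

-11


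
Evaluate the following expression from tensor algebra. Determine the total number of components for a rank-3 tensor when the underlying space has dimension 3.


The number of components of a rank-r tensor in d dimensions is d^r.
Here d = 3 and r = 3.
3^3 = 27

27


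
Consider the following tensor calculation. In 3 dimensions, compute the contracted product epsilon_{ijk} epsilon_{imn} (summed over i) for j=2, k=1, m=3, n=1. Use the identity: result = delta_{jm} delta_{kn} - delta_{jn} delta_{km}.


Using the identity: epsilon_{ijk} epsilon_{imn} = delta_{jm} delta_{kn} - delta_{jn} delta_{km}.
delta_{23} = 0
delta_{11} = 1
delta_{21} = 0
delta_{13} = 0
Result = 0 * 1 - 0 * 0 = 0 - 0 = 0

0


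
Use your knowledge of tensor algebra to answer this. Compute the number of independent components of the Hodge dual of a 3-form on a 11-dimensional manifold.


The Hodge dual of a p-form on an n-dimensional manifold is an (n-p)-form.
n = 11, p = 3, so dual degree = 11 - 3 = 8
The number of components is C(n, n-p) = C(11, 8) = 165

165


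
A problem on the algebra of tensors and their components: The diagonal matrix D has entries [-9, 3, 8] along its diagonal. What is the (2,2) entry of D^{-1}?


For a diagonal matrix, the inverse has entries (D^{-1})_{ii} = 1/d_{ii}.
The diagonal entries are: d_{11} = -9, d_{22} = 3, d_{33} = 8
We need (D^{-1})_{22} = 1/d_{22} = 1/3 = 1/3

1/3


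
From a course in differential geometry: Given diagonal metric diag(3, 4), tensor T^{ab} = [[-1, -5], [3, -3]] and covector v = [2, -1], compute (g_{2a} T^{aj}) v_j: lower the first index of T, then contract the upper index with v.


Step 1: lower the first index. For a diagonal metric, g_{ia} T^{aj} = g_{ii} T^{ij} (no sum on i).
g_{22} = 4
S_2{}^1 = 4 * T^{21} = 4 * 3 = 12
S_2{}^2 = 4 * T^{22} = 4 * -3 = -12
Step 2: contract S_2{}^j with v_j.
S_2{}^1 * v_1 = 12 * 2 = 24
S_2{}^2 * v_2 = -12 * -1 = 12
Result = 24 + 12 = 36

36


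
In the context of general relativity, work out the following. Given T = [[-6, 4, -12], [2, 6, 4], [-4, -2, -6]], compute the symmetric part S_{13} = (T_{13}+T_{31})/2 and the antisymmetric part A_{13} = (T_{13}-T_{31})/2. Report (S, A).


T_{13} = -12
T_{31} = -4
S_{13} = (-12 + -4)/2 = -16/2 = -8
A_{13} = (-12 - -4)/2 = -8/2 = -4
Check: S + A = -8 + -4 = -12 = T_{13}.

(-8, -4)


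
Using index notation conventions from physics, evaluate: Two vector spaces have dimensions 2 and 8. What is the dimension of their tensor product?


The dimension of a tensor product is the product of dimensions.
dim(V) = 2, dim(W) = 8
dim(V (x) W) = 2 * 8 = 16

16


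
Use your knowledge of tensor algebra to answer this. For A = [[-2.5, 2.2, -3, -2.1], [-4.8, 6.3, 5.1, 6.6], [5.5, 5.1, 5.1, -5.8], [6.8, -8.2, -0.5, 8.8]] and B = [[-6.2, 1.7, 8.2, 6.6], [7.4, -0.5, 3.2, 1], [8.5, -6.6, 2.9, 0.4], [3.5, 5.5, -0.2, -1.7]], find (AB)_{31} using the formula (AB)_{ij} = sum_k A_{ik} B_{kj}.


(AB)_{ij} = sum_k A_{ik} B_{kj}.
For i=3, j=1:
A_{31} * B_{11} = 5.5 * -6.2 = -34.1
A_{32} * B_{21} = 5.1 * 7.4 = 37.74
A_{33} * B_{31} = 5.1 * 8.5 = 43.35
A_{34} * B_{41} = -5.8 * 3.5 = -20.3
Sum = -34.1 + 37.74 + 43.35 + -20.3 = 26.69

26.69


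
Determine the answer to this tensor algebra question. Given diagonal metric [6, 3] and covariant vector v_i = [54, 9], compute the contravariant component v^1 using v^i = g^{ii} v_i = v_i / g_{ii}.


To raise an index with a diagonal metric: v^i = v_i / g_{ii}.
For index 1: v_1 = 54, g_{11} = 6
v^1 = 54 / 6 = 9

9


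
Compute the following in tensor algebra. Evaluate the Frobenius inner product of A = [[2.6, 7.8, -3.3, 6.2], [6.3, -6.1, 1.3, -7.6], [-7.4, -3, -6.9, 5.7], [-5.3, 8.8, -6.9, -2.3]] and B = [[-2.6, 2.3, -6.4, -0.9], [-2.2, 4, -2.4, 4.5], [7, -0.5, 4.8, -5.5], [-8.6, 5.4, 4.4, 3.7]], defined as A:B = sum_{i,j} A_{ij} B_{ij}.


A:B = sum over all i,j of A_{ij} * B_{ij}.
Row 1: 2.6*-2.6=-6.76, 7.8*2.3=17.94, -3.3*-6.4=21.12, 6.2*-0.9=-5.58 => row sum = 26.72
Row 2: 6.3*-2.2=-13.86, -6.1*4=-24.4, 1.3*-2.4=-3.12, -7.6*4.5=-34.2 => row sum = -75.58
Row 3: -7.4*7=-51.8, -3*-0.5=1.5, -6.9*4.8=-33.12, 5.7*-5.5=-31.35 => row sum = -114.77
Row 4: -5.3*-8.6=45.58, 8.8*5.4=47.52, -6.9*4.4=-30.36, -2.3*3.7=-8.51 => row sum = 54.23
Total = 26.72 + -75.58 + -114.77 + 54.23 = -109.4

-109.4


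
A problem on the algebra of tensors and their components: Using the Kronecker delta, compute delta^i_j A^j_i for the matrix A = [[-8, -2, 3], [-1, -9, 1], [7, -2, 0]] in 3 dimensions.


The contraction (trace) of a rank-2 tensor is the sum of its diagonal elements.
Diagonal entries: A[1,1] = -8, A[2,2] = -9, A[3,3] = 0
Tr(A) = -8 + -9 + 0 = -17

-17


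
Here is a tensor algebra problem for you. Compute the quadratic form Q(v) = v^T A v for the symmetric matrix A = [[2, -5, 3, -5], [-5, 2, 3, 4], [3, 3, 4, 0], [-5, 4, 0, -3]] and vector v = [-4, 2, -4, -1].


First compute Av:
(Av)_1 = 2*-4 + -5*2 + 3*-4 + -5*-1 = -25
(Av)_2 = -5*-4 + 2*2 + 3*-4 + 4*-1 = 8
(Av)_3 = 3*-4 + 3*2 + 4*-4 + 0*-1 = -22
(Av)_4 = -5*-4 + 4*2 + 0*-4 + -3*-1 = 31
Av = [-25, 8, -22, 31]
Then v^T (Av) = -4*-25 + 2*8 + -4*-22 + -1*31
= 100 + 16 + 88 + -31 = 173

173


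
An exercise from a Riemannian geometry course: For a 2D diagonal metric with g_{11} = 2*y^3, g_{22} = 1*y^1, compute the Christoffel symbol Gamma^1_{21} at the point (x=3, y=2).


For a diagonal metric, Gamma^k_{ij} = (1/2) g^{kk} (dg_{ik}/dx_j + dg_{jk}/dx_i - dg_{ij}/dx_k).
The metric is diagonal, so g_{ab} = 0 for a != b.
At the given point: g_{11} = 16, g_{22} = 2
g^{11} = 1/16
dg_{21}/dx_1 = 0 (off-diagonal)
dg_{11}/dx_2 = dg_{11}/dx_2 = 24
dg_{21}/dx_1 = 0 (off-diagonal)
Numerator = 0 + 24 - 0 = 24
Gamma^1_{21} = 24 / (2 * 16) = 3/4

3/4


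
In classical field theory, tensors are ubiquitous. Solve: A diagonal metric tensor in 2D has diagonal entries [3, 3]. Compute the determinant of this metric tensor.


For a diagonal metric, the determinant is the product of diagonal entries.
Diagonal entries: 3, 3
det(g) = 3 * 3 = 9

9


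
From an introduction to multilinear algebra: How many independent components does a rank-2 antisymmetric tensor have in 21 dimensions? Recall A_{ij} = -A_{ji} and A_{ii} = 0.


An antisymmetric rank-2 tensor satisfies A_{ij} = -A_{ji}, so diagonal entries are zero.
The independent components are the upper-triangular entries: C(n, 2) = n(n-1)/2.
n = 21
C(21, 2) = 21 * 20 / 2 = 420 / 2 = 210

210


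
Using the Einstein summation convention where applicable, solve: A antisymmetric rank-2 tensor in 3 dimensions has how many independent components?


A antisymmetric rank-2 tensor in d dimensions has d(d-1)/2 independent components.
d = 3
d(d-1)/2 = 3 * 2 / 2 = 6 / 2 = 3

3


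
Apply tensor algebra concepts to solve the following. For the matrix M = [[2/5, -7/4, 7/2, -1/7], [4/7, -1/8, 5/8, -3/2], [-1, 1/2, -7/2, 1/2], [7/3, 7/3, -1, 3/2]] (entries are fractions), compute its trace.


The trace is the sum of diagonal entries.
Diagonal: M[1,1] = 2/5, M[2,2] = -1/8, M[3,3] = -7/2, M[4,4] = 3/2
Tr(M) = 2/5 + -1/8 + -7/2 + 3/2
Computing step by step:
After adding M[1,1]: 2/5
After adding M[2,2]: 11/40
After adding M[3,3]: -129/40
After adding M[4,4]: -69/40
Tr(M) = -69/40

-69/40


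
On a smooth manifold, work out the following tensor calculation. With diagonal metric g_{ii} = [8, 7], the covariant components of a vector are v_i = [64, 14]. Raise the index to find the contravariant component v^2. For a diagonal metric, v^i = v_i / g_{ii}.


To raise an index with a diagonal metric: v^i = v_i / g_{ii}.
For index 2: v_2 = 14, g_{22} = 7
v^2 = 14 / 7 = 2

2


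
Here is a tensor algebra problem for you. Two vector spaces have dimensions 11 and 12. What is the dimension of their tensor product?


The dimension of a tensor product is the product of dimensions.
dim(V) = 11, dim(W) = 12
dim(V (x) W) = 11 * 12 = 132

132


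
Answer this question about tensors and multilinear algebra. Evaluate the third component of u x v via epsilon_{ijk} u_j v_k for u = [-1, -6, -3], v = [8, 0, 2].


(u x v)_3 = sum_{j,k} epsilon_{3jk} u_j v_k. Only permutations of (1,2,3) contribute; the two non-zero terms are:
eps_{312} u_1 v_2 = 1 * -1 * 0 = 0
eps_{321} u_2 v_1 = -1 * -6 * 8 = 48
(u x v)_3 = 48

48


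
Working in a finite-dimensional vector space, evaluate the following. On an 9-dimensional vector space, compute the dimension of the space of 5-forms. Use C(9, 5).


The dimension of the space of p-forms on an n-dimensional space is C(n, p).
n = 9, p = 5
C(9, 5) = 9! / (5! * 4!) = 126

126


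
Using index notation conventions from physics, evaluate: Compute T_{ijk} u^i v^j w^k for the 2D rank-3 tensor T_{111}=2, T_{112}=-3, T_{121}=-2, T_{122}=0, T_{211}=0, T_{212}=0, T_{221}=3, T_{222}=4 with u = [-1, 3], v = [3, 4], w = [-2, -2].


S = sum over i,j,k of T_{ijk} u_i v_j w_k. Expanding all 8 terms:
T_{111}*u_1*v_1*w_1 = 2*-1*3*-2 = 12  (running total: 12)
T_{112}*u_1*v_1*w_2 = -3*-1*3*-2 = -18  (running total: -6)
T_{121}*u_1*v_2*w_1 = -2*-1*4*-2 = -16  (running total: -22)
T_{122}*u_1*v_2*w_2 = 0*-1*4*-2 = 0  (running total: -22)
T_{211}*u_2*v_1*w_1 = 0*3*3*-2 = 0  (running total: -22)
T_{212}*u_2*v_1*w_2 = 0*3*3*-2 = 0  (running total: -22)
T_{221}*u_2*v_2*w_1 = 3*3*4*-2 = -72  (running total: -94)
T_{222}*u_2*v_2*w_2 = 4*3*4*-2 = -96  (running total: -190)
S = -190

-190


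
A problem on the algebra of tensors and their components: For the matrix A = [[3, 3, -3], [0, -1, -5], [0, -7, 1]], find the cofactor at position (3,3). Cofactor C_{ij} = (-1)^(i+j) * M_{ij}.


To find cofactor C_{33}, delete row 3 and column 3.
The resulting 2x2 submatrix is: [[3, 3], [0, -1]]
Minor M_{33} = 3*-1 - 3*0
  = -3 - 0 = -3
Sign = (-1)^(3+3) = (-1)^6 = 1
Cofactor C_{33} = 1 * -3 = -3

-3


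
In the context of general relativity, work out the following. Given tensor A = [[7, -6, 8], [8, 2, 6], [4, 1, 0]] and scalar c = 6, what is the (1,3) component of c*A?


Scalar multiplication: (cA)_{ij} = c * A_{ij}.
c = 6
A_{13} = 8
(cA)_{13} = 6 * 8 = 48

48


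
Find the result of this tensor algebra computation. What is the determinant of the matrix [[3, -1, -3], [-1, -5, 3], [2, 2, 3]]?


Expanding along the first row, det(A) = a11*M_11 - a12*M_12 + a13*M_13, where M_1j is the (1,j) minor.
Minor M_11 = -5*3 - 3*2 = -21
Minor M_12 = -1*3 - 3*2 = -9
Minor M_13 = -1*2 - -5*2 = 8
det = 3*(-21) - -1*(-9) + -3*(8)
    = -63 - 9 + -24
    = -96

-96


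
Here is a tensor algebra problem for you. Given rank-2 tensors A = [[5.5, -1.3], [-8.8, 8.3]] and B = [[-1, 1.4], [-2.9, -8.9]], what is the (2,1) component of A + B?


Tensor addition is component-wise: (A + B)_{ij} = A_{ij} + B_{ij}.
A_{21} = -8.8
B_{21} = -2.9
(A + B)_{21} = -8.8 + -2.9 = -11.7

-11.7


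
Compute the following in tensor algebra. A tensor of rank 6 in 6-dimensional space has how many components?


The number of components of a rank-r tensor in d dimensions is d^r.
Here d = 6 and r = 6.
6^6 = 46656

46656


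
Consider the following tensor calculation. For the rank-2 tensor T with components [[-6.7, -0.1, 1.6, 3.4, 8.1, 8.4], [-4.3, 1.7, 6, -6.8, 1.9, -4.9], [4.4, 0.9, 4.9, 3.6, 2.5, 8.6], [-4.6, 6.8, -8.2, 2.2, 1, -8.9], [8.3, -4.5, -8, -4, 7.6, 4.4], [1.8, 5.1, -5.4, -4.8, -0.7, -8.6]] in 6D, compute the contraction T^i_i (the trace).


The contraction (trace) of a rank-2 tensor is the sum of its diagonal elements.
Diagonal entries: A[1,1] = -6.7, A[2,2] = 1.7, A[3,3] = 4.9, A[4,4] = 2.2, A[5,5] = 7.6, A[6,6] = -8.6
Tr(A) = -6.7 + 1.7 + 4.9 + 2.2 + 7.6 + -8.6 = 1.1

1.1


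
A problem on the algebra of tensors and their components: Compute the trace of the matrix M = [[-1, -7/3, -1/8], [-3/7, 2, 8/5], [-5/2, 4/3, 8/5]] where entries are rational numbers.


The trace is the sum of diagonal entries.
Diagonal: M[1,1] = -1, M[2,2] = 2, M[3,3] = 8/5
Tr(M) = -1 + 2 + 8/5
Computing step by step:
After adding M[1,1]: -1
After adding M[2,2]: 1
After adding M[3,3]: 13/5
Tr(M) = 13/5

13/5


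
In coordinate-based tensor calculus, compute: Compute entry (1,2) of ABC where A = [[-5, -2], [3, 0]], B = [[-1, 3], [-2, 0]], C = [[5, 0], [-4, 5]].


(ABC)_{12} = sum_m (AB)_{1m} C_{m2}. First compute row 1 of AB.
(AB)_{11} = -5*-1 + -2*-2 = 9
(AB)_{12} = -5*3 + -2*0 = -15
Now contract with column 2 of C:
(AB)_{11} * C_{12} = 9 * 0 = 0
(AB)_{12} * C_{22} = -15 * 5 = -75
(ABC)_{12} = 0 + -75 = -75

-75


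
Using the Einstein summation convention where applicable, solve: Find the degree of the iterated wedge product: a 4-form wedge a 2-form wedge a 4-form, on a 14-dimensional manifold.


The degree of a wedge product is the sum of the degrees of the individual forms.
Degrees: 4, 2, 4
Total degree = 4 + 2 + 4 = 10

10


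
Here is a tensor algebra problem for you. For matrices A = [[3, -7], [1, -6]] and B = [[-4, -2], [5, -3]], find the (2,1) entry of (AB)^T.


(AB)^T_{ij} = (AB)_{ji} = sum_k A_{jk} B_{ki}.
For i=2, j=1 we need (AB)_{12}:
A_{11} * B_{12} = 3 * -2 = -6
A_{12} * B_{22} = -7 * -3 = 21
Sum = -6 + 21 = 15

15


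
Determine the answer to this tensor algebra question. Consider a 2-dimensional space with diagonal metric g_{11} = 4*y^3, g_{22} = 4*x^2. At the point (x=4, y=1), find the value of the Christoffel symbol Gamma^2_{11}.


For a diagonal metric, Gamma^k_{ij} = (1/2) g^{kk} (dg_{ik}/dx_j + dg_{jk}/dx_i - dg_{ij}/dx_k).
The metric is diagonal, so g_{ab} = 0 for a != b.
At the given point: g_{11} = 4, g_{22} = 64
g^{22} = 1/64
dg_{12}/dx_1 = 0 (off-diagonal)
dg_{12}/dx_1 = 0 (off-diagonal)
dg_{11}/dx_2 = dg_{11}/dx_2 = 12
Numerator = 0 + 0 - 12 = -12
Gamma^2_{11} = -12 / (2 * 64) = -3/32

-3/32


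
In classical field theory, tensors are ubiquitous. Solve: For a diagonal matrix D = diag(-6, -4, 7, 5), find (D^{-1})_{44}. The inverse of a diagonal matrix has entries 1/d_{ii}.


For a diagonal matrix, the inverse has entries (D^{-1})_{ii} = 1/d_{ii}.
The diagonal entries are: d_{11} = -6, d_{22} = -4, d_{33} = 7, d_{44} = 5
We need (D^{-1})_{44} = 1/d_{44} = 1/5 = 1/5

1/5


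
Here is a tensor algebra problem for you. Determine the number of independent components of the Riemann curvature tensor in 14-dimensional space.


The Riemann tensor in d dimensions has d^2(d^2 - 1)/12 independent components.
d = 14, so d^2 = 196
d^2 - 1 = 195
d^2(d^2 - 1) = 196 * 195 = 38220
Divide by 12: 38220 / 12 = 3185

3185


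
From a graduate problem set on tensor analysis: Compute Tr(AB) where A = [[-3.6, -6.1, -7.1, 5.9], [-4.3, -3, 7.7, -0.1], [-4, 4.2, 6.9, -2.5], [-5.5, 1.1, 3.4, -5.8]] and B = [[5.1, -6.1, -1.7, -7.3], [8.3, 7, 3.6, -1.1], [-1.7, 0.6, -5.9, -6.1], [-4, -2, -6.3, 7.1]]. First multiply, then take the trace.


Tr(AB) = sum_i (AB)_{ii} where (AB)_{ii} = sum_k A_{ik} B_{ki}.
(AB)_{11} = -3.6*5.1 + -6.1*8.3 + -7.1*-1.7 + 5.9*-4 = -80.52
(AB)_{22} = -4.3*-6.1 + -3*7 + 7.7*0.6 + -0.1*-2 = 10.05
(AB)_{33} = -4*-1.7 + 4.2*3.6 + 6.9*-5.9 + -2.5*-6.3 = -3.04
(AB)_{44} = -5.5*-7.3 + 1.1*-1.1 + 3.4*-6.1 + -5.8*7.1 = -22.98
Tr(AB) = -80.52 + 10.05 + -3.04 + -22.98 = -96.49

-96.49


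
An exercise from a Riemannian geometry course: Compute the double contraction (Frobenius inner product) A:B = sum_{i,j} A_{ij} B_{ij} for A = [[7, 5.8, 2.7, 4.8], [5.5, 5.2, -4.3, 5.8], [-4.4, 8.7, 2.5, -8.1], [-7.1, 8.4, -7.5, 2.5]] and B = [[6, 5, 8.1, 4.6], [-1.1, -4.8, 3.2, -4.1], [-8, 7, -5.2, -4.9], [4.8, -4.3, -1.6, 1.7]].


A:B = sum over all i,j of A_{ij} * B_{ij}.
Row 1: 7*6=42, 5.8*5=29, 2.7*8.1=21.87, 4.8*4.6=22.08 => row sum = 114.95
Row 2: 5.5*-1.1=-6.05, 5.2*-4.8=-24.96, -4.3*3.2=-13.76, 5.8*-4.1=-23.78 => row sum = -68.55
Row 3: -4.4*-8=35.2, 8.7*7=60.9, 2.5*-5.2=-13, -8.1*-4.9=39.69 => row sum = 122.79
Row 4: -7.1*4.8=-34.08, 8.4*-4.3=-36.12, -7.5*-1.6=12, 2.5*1.7=4.25 => row sum = -53.95
Total = 114.95 + -68.55 + 122.79 + -53.95 = 115.24

115.24


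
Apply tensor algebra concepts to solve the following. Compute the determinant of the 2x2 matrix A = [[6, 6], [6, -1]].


For a 2x2 matrix [[a, b], [c, d]], det = a*d - b*c.
a = 6, b = 6, c = 6, d = -1
a*d = 6 * -1 = -6
b*c = 6 * 6 = 36
det = -6 - 36 = -42

-42


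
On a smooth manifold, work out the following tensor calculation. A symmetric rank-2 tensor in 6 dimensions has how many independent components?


A symmetric rank-2 tensor in d dimensions has d(d+1)/2 independent components.
d = 6
d(d+1)/2 = 6 * 7 / 2 = 42 / 2 = 21

21


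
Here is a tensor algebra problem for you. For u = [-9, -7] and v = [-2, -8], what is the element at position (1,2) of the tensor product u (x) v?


The outer product entry T_{ij} = u_i * v_j.
We need i=1, j=2.
u_1 = -9, v_2 = -8
T_{1,2} = -9 * -8 = 72

72


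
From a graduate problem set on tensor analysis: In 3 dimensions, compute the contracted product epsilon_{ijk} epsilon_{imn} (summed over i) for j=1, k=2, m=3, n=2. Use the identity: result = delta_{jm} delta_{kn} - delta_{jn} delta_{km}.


Using the identity: epsilon_{ijk} epsilon_{imn} = delta_{jm} delta_{kn} - delta_{jn} delta_{km}.
delta_{13} = 0
delta_{22} = 1
delta_{12} = 0
delta_{23} = 0
Result = 0 * 1 - 0 * 0 = 0 - 0 = 0

0


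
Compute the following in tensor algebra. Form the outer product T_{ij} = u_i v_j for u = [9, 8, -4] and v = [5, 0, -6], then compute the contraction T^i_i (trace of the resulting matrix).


The outer product gives T_{ij} = u_i v_j.
The trace (contraction) is Tr(T) = sum_i T_{ii} = sum_i u_i v_i.
Diagonal entries:
T_{11} = u_1 * v_1 = 9 * 5 = 45
T_{22} = u_2 * v_2 = 8 * 0 = 0
T_{33} = u_3 * v_3 = -4 * -6 = 24
Tr(T) = 45 + 0 + 24 = 69

69


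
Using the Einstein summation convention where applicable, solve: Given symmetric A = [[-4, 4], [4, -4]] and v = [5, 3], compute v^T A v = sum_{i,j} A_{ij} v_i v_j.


First compute Av:
(Av)_1 = -4*5 + 4*3 = -8
(Av)_2 = 4*5 + -4*3 = 8
Av = [-8, 8]
Then v^T (Av) = 5*-8 + 3*8
= -40 + 24 = -16

-16


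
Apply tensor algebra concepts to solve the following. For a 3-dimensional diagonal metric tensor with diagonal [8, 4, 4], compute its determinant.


For a diagonal metric, the determinant is the product of diagonal entries.
Diagonal entries: 8, 4, 4
det(g) = 8 * 4 * 4 = 128

128


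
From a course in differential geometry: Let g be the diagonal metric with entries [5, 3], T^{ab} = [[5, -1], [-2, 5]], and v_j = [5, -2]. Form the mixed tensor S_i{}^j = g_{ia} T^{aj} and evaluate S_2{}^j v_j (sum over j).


Step 1: lower the first index. For a diagonal metric, g_{ia} T^{aj} = g_{ii} T^{ij} (no sum on i).
g_{22} = 3
S_2{}^1 = 3 * T^{21} = 3 * -2 = -6
S_2{}^2 = 3 * T^{22} = 3 * 5 = 15
Step 2: contract S_2{}^j with v_j.
S_2{}^1 * v_1 = -6 * 5 = -30
S_2{}^2 * v_2 = 15 * -2 = -30
Result = -30 + -30 = -60

-60


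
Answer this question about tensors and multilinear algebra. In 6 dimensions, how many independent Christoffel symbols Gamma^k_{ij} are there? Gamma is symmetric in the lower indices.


Christoffel symbols Gamma^k_{ij} are symmetric in i,j, so there are d * d(d+1)/2 independent symbols.
d = 6
d(d+1)/2 = 6 * 7 / 2 = 21
Total = 6 * 21 = 126

126


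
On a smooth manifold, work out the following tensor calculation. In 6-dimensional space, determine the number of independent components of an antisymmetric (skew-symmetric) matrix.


An antisymmetric rank-2 tensor satisfies A_{ij} = -A_{ji}, so diagonal entries are zero.
The independent components are the upper-triangular entries: C(n, 2) = n(n-1)/2.
n = 6
C(6, 2) = 6 * 5 / 2 = 30 / 2 = 15

15


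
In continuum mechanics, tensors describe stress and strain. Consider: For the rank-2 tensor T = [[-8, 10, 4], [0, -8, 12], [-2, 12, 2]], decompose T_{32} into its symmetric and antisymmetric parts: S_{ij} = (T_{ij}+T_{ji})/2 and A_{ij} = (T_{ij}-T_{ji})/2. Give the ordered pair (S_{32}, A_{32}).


T_{32} = 12
T_{23} = 12
S_{32} = (12 + 12)/2 = 24/2 = 12
A_{32} = (12 - 12)/2 = 0/2 = 0
Check: S + A = 12 + 0 = 12 = T_{32}.

(12, 0)


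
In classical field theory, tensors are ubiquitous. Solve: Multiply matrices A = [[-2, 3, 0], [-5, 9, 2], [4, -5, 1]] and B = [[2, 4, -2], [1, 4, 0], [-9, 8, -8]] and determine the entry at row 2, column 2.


(AB)_{ij} = sum_k A_{ik} B_{kj}.
For i=2, j=2:
A_{21} * B_{12} = -5 * 4 = -20
A_{22} * B_{22} = 9 * 4 = 36
A_{23} * B_{32} = 2 * 8 = 16
Sum = -20 + 36 + 16 = 32

32


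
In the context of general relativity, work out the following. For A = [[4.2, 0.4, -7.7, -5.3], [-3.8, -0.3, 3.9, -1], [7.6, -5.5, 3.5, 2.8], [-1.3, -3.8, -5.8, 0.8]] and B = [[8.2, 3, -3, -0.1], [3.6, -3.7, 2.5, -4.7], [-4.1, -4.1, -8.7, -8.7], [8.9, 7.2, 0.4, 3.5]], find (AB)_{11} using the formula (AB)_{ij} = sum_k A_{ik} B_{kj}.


(AB)_{ij} = sum_k A_{ik} B_{kj}.
For i=1, j=1:
A_{11} * B_{11} = 4.2 * 8.2 = 34.44
A_{12} * B_{21} = 0.4 * 3.6 = 1.44
A_{13} * B_{31} = -7.7 * -4.1 = 31.57
A_{14} * B_{41} = -5.3 * 8.9 = -47.17
Sum = 34.44 + 1.44 + 31.57 + -47.17 = 20.28

20.28


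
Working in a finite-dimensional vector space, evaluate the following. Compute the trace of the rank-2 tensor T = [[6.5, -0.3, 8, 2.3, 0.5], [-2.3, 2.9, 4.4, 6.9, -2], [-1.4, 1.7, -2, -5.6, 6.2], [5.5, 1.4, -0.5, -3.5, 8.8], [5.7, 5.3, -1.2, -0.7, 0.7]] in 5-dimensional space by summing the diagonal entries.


The contraction (trace) of a rank-2 tensor is the sum of its diagonal elements.
Diagonal entries: A[1,1] = 6.5, A[2,2] = 2.9, A[3,3] = -2, A[4,4] = -3.5, A[5,5] = 0.7
Tr(A) = 6.5 + 2.9 + -2 + -3.5 + 0.7 = 4.6

4.6


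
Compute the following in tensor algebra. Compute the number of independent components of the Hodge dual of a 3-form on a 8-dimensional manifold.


The Hodge dual of a p-form on an n-dimensional manifold is an (n-p)-form.
n = 8, p = 3, so dual degree = 8 - 3 = 5
The number of components is C(n, n-p) = C(8, 5) = 56

56


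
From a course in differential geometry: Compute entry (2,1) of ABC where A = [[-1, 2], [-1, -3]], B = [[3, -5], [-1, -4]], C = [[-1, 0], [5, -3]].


(ABC)_{21} = sum_m (AB)_{2m} C_{m1}. First compute row 2 of AB.
(AB)_{21} = -1*3 + -3*-1 = 0
(AB)_{22} = -1*-5 + -3*-4 = 17
Now contract with column 1 of C:
(AB)_{21} * C_{11} = 0 * -1 = 0
(AB)_{22} * C_{21} = 17 * 5 = 85
(ABC)_{21} = 0 + 85 = 85

85


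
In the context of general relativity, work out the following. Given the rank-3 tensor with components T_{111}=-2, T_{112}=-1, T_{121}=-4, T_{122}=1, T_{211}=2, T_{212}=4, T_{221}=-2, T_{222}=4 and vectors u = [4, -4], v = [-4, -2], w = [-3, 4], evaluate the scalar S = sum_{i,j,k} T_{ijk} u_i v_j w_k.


S = sum over i,j,k of T_{ijk} u_i v_j w_k. Expanding all 8 terms:
T_{111}*u_1*v_1*w_1 = -2*4*-4*-3 = -96  (running total: -96)
T_{112}*u_1*v_1*w_2 = -1*4*-4*4 = 64  (running total: -32)
T_{121}*u_1*v_2*w_1 = -4*4*-2*-3 = -96  (running total: -128)
T_{122}*u_1*v_2*w_2 = 1*4*-2*4 = -32  (running total: -160)
T_{211}*u_2*v_1*w_1 = 2*-4*-4*-3 = -96  (running total: -256)
T_{212}*u_2*v_1*w_2 = 4*-4*-4*4 = 256  (running total: 0)
T_{221}*u_2*v_2*w_1 = -2*-4*-2*-3 = 48  (running total: 48)
T_{222}*u_2*v_2*w_2 = 4*-4*-2*4 = 128  (running total: 176)
S = 176

176


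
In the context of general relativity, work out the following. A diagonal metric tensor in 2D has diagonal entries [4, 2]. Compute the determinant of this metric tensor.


For a diagonal metric, the determinant is the product of diagonal entries.
Diagonal entries: 4, 2
det(g) = 4 * 2 = 8

8


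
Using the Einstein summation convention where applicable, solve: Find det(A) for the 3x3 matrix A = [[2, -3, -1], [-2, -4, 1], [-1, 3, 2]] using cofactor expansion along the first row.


Expanding along the first row, det(A) = a11*M_11 - a12*M_12 + a13*M_13, where M_1j is the (1,j) minor.
Minor M_11 = -4*2 - 1*3 = -11
Minor M_12 = -2*2 - 1*-1 = -3
Minor M_13 = -2*3 - -4*-1 = -10
det = 2*(-11) - -3*(-3) + -1*(-10)
    = -22 - 9 + 10
    = -21

-21


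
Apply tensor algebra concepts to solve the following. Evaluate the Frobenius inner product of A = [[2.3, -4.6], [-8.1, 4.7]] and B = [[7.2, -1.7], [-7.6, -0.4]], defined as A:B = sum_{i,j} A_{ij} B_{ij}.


A:B = sum over all i,j of A_{ij} * B_{ij}.
Row 1: 2.3*7.2=16.56, -4.6*-1.7=7.82 => row sum = 24.38
Row 2: -8.1*-7.6=61.56, 4.7*-0.4=-1.88 => row sum = 59.68
Total = 24.38 + 59.68 = 84.06

84.06


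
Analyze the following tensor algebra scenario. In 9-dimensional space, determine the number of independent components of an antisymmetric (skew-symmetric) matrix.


An antisymmetric rank-2 tensor satisfies A_{ij} = -A_{ji}, so diagonal entries are zero.
The independent components are the upper-triangular entries: C(n, 2) = n(n-1)/2.
n = 9
C(9, 2) = 9 * 8 / 2 = 72 / 2 = 36

36


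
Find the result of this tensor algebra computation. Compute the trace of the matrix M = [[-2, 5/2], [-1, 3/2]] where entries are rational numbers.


The trace is the sum of diagonal entries.
Diagonal: M[1,1] = -2, M[2,2] = 3/2
Tr(M) = -2 + 3/2
Computing step by step:
After adding M[1,1]: -2
After adding M[2,2]: -1/2
Tr(M) = -1/2

-1/2


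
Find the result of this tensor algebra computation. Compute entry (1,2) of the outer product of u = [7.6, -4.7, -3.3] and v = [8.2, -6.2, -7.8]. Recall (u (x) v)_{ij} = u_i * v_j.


The outer product entry T_{ij} = u_i * v_j.
We need i=1, j=2.
u_1 = 7.6, v_2 = -6.2
T_{1,2} = 7.6 * -6.2 = -47.12

-47.12


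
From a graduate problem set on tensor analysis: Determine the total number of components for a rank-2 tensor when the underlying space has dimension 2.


The number of components of a rank-r tensor in d dimensions is d^r.
Here d = 2 and r = 2.
2^2 = 4

4


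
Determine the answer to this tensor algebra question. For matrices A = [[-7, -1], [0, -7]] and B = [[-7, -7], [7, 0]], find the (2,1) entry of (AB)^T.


(AB)^T_{ij} = (AB)_{ji} = sum_k A_{jk} B_{ki}.
For i=2, j=1 we need (AB)_{12}:
A_{11} * B_{12} = -7 * -7 = 49
A_{12} * B_{22} = -1 * 0 = 0
Sum = 49 + 0 = 49

49


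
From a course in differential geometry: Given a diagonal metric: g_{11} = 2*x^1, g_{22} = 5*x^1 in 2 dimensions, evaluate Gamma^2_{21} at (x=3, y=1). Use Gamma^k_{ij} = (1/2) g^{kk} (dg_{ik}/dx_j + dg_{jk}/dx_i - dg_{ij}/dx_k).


For a diagonal metric, Gamma^k_{ij} = (1/2) g^{kk} (dg_{ik}/dx_j + dg_{jk}/dx_i - dg_{ij}/dx_k).
The metric is diagonal, so g_{ab} = 0 for a != b.
At the given point: g_{11} = 6, g_{22} = 15
g^{22} = 1/15
dg_{22}/dx_1 = dg_{22}/dx_1 = 5
dg_{12}/dx_2 = 0 (off-diagonal)
dg_{21}/dx_2 = 0 (off-diagonal)
Numerator = 5 + 0 - 0 = 5
Gamma^2_{21} = 5 / (2 * 15) = 1/6

1/6


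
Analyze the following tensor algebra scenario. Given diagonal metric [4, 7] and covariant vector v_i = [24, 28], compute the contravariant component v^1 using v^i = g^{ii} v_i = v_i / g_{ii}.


To raise an index with a diagonal metric: v^i = v_i / g_{ii}.
For index 1: v_1 = 24, g_{11} = 4
v^1 = 24 / 4 = 6

6


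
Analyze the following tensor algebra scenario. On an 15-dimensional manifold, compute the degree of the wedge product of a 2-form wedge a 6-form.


The degree of a wedge product is the sum of the degrees of the individual forms.
Degrees: 2, 6
Total degree = 2 + 6 = 8

8


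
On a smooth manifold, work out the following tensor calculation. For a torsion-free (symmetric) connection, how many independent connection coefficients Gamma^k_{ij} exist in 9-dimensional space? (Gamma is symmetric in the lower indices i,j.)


Christoffel symbols Gamma^k_{ij} are symmetric in i,j, so there are d * d(d+1)/2 independent symbols.
d = 9
d(d+1)/2 = 9 * 10 / 2 = 45
Total = 9 * 45 = 405

405


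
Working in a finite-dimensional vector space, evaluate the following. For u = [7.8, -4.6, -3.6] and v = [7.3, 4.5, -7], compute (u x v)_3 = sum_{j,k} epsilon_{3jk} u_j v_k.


(u x v)_3 = sum_{j,k} epsilon_{3jk} u_j v_k. Only permutations of (1,2,3) contribute; the two non-zero terms are:
eps_{312} u_1 v_2 = 1 * 7.8 * 4.5 = 35.1
eps_{321} u_2 v_1 = -1 * -4.6 * 7.3 = 33.58
(u x v)_3 = 68.68

68.68


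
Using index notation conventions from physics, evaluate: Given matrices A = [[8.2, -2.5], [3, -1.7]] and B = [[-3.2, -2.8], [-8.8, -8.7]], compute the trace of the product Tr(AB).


Tr(AB) = sum_i (AB)_{ii} where (AB)_{ii} = sum_k A_{ik} B_{ki}.
(AB)_{11} = 8.2*-3.2 + -2.5*-8.8 = -4.24
(AB)_{22} = 3*-2.8 + -1.7*-8.7 = 6.39
Tr(AB) = -4.24 + 6.39 = 2.15

2.15


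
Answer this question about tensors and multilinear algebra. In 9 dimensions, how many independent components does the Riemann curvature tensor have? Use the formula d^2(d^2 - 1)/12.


The Riemann tensor in d dimensions has d^2(d^2 - 1)/12 independent components.
d = 9, so d^2 = 81
d^2 - 1 = 80
d^2(d^2 - 1) = 81 * 80 = 6480
Divide by 12: 6480 / 12 = 540

540


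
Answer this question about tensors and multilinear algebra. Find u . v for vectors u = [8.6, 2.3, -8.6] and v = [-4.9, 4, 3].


The inner product u . v = sum of u_i * v_i.
Term-by-term: 8.6 * -4.9, 2.3 * 4, -8.6 * 3
Products: -42.14, 9.2, -25.8
Sum = -42.14 + 9.2 + -25.8 = -58.74

-58.74


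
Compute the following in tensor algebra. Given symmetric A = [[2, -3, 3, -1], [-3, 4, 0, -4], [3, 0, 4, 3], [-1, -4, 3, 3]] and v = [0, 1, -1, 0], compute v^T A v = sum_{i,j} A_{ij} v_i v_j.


First compute Av:
(Av)_1 = 2*0 + -3*1 + 3*-1 + -1*0 = -6
(Av)_2 = -3*0 + 4*1 + 0*-1 + -4*0 = 4
(Av)_3 = 3*0 + 0*1 + 4*-1 + 3*0 = -4
(Av)_4 = -1*0 + -4*1 + 3*-1 + 3*0 = -7
Av = [-6, 4, -4, -7]
Then v^T (Av) = 0*-6 + 1*4 + -1*-4 + 0*-7
= 0 + 4 + 4 + 0 = 8

8


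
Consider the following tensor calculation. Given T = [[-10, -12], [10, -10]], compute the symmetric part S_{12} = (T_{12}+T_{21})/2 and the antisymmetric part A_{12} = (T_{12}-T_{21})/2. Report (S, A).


T_{12} = -12
T_{21} = 10
S_{12} = (-12 + 10)/2 = -2/2 = -1
A_{12} = (-12 - 10)/2 = -22/2 = -11
Check: S + A = -1 + -11 = -12 = T_{12}.

(-1, -11)


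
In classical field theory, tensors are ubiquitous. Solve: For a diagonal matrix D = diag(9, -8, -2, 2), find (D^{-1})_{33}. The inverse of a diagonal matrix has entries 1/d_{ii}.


For a diagonal matrix, the inverse has entries (D^{-1})_{ii} = 1/d_{ii}.
The diagonal entries are: d_{11} = 9, d_{22} = -8, d_{33} = -2, d_{44} = 2
We need (D^{-1})_{33} = 1/d_{33} = 1/-2 = -1/2

-1/2


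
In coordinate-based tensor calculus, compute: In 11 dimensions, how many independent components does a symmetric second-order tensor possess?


A symmetric rank-2 tensor in d dimensions has d(d+1)/2 independent components.
d = 11
d(d+1)/2 = 11 * 12 / 2 = 132 / 2 = 66

66


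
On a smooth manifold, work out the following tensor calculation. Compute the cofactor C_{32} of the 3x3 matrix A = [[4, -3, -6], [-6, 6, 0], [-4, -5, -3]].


To find cofactor C_{32}, delete row 3 and column 2.
The resulting 2x2 submatrix is: [[4, -6], [-6, 0]]
Minor M_{32} = 4*0 - -6*-6
  = 0 - 36 = -36
Sign = (-1)^(3+2) = (-1)^5 = -1
Cofactor C_{32} = -1 * -36 = 36

36


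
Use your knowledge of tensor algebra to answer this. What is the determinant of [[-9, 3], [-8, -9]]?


For a 2x2 matrix [[a, b], [c, d]], det = a*d - b*c.
a = -9, b = 3, c = -8, d = -9
a*d = -9 * -9 = 81
b*c = 3 * -8 = -24
det = 81 - -24 = 105

105


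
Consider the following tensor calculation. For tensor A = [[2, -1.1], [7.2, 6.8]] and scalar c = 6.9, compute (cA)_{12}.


Scalar multiplication: (cA)_{ij} = c * A_{ij}.
c = 6.9
A_{12} = -1.1
(cA)_{12} = 6.9 * -1.1 = -7.59

-7.59


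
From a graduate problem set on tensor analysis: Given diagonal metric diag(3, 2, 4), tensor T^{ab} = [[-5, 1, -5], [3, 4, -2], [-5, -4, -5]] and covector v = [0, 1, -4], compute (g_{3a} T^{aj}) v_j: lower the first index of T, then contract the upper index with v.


Step 1: lower the first index. For a diagonal metric, g_{ia} T^{aj} = g_{ii} T^{ij} (no sum on i).
g_{33} = 4
S_3{}^1 = 4 * T^{31} = 4 * -5 = -20
S_3{}^2 = 4 * T^{32} = 4 * -4 = -16
S_3{}^3 = 4 * T^{33} = 4 * -5 = -20
Step 2: contract S_3{}^j with v_j.
S_3{}^1 * v_1 = -20 * 0 = 0
S_3{}^2 * v_2 = -16 * 1 = -16
S_3{}^3 * v_3 = -20 * -4 = 80
Result = 0 + -16 + 80 = 64

64


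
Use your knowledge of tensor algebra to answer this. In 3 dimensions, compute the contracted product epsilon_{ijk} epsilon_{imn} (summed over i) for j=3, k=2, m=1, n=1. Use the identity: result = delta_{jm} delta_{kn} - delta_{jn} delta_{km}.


Using the identity: epsilon_{ijk} epsilon_{imn} = delta_{jm} delta_{kn} - delta_{jn} delta_{km}.
delta_{31} = 0
delta_{21} = 0
delta_{31} = 0
delta_{21} = 0
Result = 0 * 0 - 0 * 0 = 0 - 0 = 0

0


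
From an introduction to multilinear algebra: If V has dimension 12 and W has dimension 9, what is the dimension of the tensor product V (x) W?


The dimension of a tensor product is the product of dimensions.
dim(V) = 12, dim(W) = 9
dim(V (x) W) = 12 * 9 = 108

108


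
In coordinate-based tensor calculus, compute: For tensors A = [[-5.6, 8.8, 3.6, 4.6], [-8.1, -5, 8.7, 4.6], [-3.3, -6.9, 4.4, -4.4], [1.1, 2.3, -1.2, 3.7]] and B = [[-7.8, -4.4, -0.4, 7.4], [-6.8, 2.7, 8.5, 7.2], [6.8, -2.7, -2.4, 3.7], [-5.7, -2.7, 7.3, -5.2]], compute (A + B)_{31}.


Tensor addition is component-wise: (A + B)_{ij} = A_{ij} + B_{ij}.
A_{31} = -3.3
B_{31} = 6.8
(A + B)_{31} = -3.3 + 6.8 = 3.5

3.5


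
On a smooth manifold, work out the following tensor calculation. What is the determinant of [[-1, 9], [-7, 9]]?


For a 2x2 matrix [[a, b], [c, d]], det = a*d - b*c.
a = -1, b = 9, c = -7, d = 9
a*d = -1 * 9 = -9
b*c = 9 * -7 = -63
det = -9 - -63 = 54

54


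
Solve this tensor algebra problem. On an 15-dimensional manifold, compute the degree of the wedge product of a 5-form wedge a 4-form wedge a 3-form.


The degree of a wedge product is the sum of the degrees of the individual forms.
Degrees: 5, 4, 3
Total degree = 5 + 4 + 3 = 12

12


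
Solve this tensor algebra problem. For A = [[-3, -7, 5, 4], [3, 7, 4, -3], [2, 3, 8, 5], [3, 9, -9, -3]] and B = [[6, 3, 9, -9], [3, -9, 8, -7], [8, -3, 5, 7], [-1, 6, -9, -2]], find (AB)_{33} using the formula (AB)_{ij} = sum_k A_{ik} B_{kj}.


(AB)_{ij} = sum_k A_{ik} B_{kj}.
For i=3, j=3:
A_{31} * B_{13} = 2 * 9 = 18
A_{32} * B_{23} = 3 * 8 = 24
A_{33} * B_{33} = 8 * 5 = 40
A_{34} * B_{43} = 5 * -9 = -45
Sum = 18 + 24 + 40 + -45 = 37

37


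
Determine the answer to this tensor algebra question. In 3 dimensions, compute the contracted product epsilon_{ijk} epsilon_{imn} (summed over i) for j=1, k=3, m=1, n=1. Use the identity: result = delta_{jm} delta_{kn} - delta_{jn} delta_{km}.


Using the identity: epsilon_{ijk} epsilon_{imn} = delta_{jm} delta_{kn} - delta_{jn} delta_{km}.
delta_{11} = 1
delta_{31} = 0
delta_{11} = 1
delta_{31} = 0
Result = 1 * 0 - 1 * 0 = 0 - 0 = 0

0


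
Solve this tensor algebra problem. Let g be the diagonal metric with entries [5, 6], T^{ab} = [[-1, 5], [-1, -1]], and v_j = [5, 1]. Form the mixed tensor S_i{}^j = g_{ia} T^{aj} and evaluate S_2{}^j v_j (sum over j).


Step 1: lower the first index. For a diagonal metric, g_{ia} T^{aj} = g_{ii} T^{ij} (no sum on i).
g_{22} = 6
S_2{}^1 = 6 * T^{21} = 6 * -1 = -6
S_2{}^2 = 6 * T^{22} = 6 * -1 = -6
Step 2: contract S_2{}^j with v_j.
S_2{}^1 * v_1 = -6 * 5 = -30
S_2{}^2 * v_2 = -6 * 1 = -6
Result = -30 + -6 = -36

-36


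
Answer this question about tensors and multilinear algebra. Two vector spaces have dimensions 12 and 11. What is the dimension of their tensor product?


The dimension of a tensor product is the product of dimensions.
dim(V) = 12, dim(W) = 11
dim(V (x) W) = 12 * 11 = 132

132


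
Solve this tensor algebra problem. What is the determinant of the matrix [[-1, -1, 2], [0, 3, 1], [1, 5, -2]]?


Expanding along the first row, det(A) = a11*M_11 - a12*M_12 + a13*M_13, where M_1j is the (1,j) minor.
Minor M_11 = 3*-2 - 1*5 = -11
Minor M_12 = 0*-2 - 1*1 = -1
Minor M_13 = 0*5 - 3*1 = -3
det = -1*(-11) - -1*(-1) + 2*(-3)
    = 11 - 1 + -6
    = 4

4


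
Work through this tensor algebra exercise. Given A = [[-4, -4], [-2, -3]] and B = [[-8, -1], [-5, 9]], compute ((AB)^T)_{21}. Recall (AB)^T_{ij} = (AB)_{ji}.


(AB)^T_{ij} = (AB)_{ji} = sum_k A_{jk} B_{ki}.
For i=2, j=1 we need (AB)_{12}:
A_{11} * B_{12} = -4 * -1 = 4
A_{12} * B_{22} = -4 * 9 = -36
Sum = 4 + -36 = -32

-32


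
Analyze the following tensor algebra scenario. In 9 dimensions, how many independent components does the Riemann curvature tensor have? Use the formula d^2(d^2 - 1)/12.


The Riemann tensor in d dimensions has d^2(d^2 - 1)/12 independent components.
d = 9, so d^2 = 81
d^2 - 1 = 80
d^2(d^2 - 1) = 81 * 80 = 6480
Divide by 12: 6480 / 12 = 540

540


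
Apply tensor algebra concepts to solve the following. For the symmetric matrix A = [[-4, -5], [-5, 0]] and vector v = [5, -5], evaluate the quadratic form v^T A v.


First compute Av:
(Av)_1 = -4*5 + -5*-5 = 5
(Av)_2 = -5*5 + 0*-5 = -25
Av = [5, -25]
Then v^T (Av) = 5*5 + -5*-25
= 25 + 125 = 150

150


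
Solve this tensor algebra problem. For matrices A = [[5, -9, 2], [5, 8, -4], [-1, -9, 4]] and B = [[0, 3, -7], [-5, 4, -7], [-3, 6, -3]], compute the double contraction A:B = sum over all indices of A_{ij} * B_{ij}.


A:B = sum over all i,j of A_{ij} * B_{ij}.
Row 1: 5*0=0, -9*3=-27, 2*-7=-14 => row sum = -41
Row 2: 5*-5=-25, 8*4=32, -4*-7=28 => row sum = 35
Row 3: -1*-3=3, -9*6=-54, 4*-3=-12 => row sum = -63
Total = -41 + 35 + -63 = -69

-69


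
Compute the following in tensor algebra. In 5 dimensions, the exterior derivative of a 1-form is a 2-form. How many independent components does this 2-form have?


The exterior derivative of a p-form is a (p+1)-form.
Its number of independent components is C(n, p+1).
n = 5, p+1 = 2
C(5, 2) = 10

10


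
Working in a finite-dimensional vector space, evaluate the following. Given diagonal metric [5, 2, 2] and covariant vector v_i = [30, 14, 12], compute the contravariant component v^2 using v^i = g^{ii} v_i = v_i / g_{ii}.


To raise an index with a diagonal metric: v^i = v_i / g_{ii}.
For index 2: v_2 = 14, g_{22} = 2
v^2 = 14 / 2 = 7

7


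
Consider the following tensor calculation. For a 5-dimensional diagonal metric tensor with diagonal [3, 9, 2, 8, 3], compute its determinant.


For a diagonal metric, the determinant is the product of diagonal entries.
Diagonal entries: 3, 9, 2, 8, 3
det(g) = 3 * 9 * 2 * 8 * 3 = 1296

1296


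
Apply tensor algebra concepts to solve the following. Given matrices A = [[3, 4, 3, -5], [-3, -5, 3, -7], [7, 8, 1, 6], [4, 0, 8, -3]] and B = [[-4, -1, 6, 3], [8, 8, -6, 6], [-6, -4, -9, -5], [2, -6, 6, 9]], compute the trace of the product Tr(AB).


Tr(AB) = sum_i (AB)_{ii} where (AB)_{ii} = sum_k A_{ik} B_{ki}.
(AB)_{11} = 3*-4 + 4*8 + 3*-6 + -5*2 = -8
(AB)_{22} = -3*-1 + -5*8 + 3*-4 + -7*-6 = -7
(AB)_{33} = 7*6 + 8*-6 + 1*-9 + 6*6 = 21
(AB)_{44} = 4*3 + 0*6 + 8*-5 + -3*9 = -55
Tr(AB) = -8 + -7 + 21 + -55 = -49

-49


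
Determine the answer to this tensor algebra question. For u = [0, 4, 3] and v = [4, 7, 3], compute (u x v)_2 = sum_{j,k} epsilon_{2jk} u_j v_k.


(u x v)_2 = sum_{j,k} epsilon_{2jk} u_j v_k. Only permutations of (1,2,3) contribute; the two non-zero terms are:
eps_{213} u_1 v_3 = -1 * 0 * 3 = 0
eps_{231} u_3 v_1 = 1 * 3 * 4 = 12
(u x v)_2 = 12

12
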